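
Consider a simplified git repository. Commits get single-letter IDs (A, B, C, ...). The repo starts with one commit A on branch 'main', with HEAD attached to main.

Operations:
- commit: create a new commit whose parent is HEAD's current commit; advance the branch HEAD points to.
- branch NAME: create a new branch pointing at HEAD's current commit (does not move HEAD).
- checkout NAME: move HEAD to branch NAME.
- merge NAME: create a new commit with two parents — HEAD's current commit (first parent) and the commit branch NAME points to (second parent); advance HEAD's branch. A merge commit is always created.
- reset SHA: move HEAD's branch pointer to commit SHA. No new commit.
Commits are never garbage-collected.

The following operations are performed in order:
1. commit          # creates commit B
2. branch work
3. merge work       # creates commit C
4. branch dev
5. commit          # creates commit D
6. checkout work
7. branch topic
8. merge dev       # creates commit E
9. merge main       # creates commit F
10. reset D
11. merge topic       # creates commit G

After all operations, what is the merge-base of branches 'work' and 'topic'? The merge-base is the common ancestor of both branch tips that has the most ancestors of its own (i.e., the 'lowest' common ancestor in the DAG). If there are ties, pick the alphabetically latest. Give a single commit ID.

Answer: B

Derivation:
After op 1 (commit): HEAD=main@B [main=B]
After op 2 (branch): HEAD=main@B [main=B work=B]
After op 3 (merge): HEAD=main@C [main=C work=B]
After op 4 (branch): HEAD=main@C [dev=C main=C work=B]
After op 5 (commit): HEAD=main@D [dev=C main=D work=B]
After op 6 (checkout): HEAD=work@B [dev=C main=D work=B]
After op 7 (branch): HEAD=work@B [dev=C main=D topic=B work=B]
After op 8 (merge): HEAD=work@E [dev=C main=D topic=B work=E]
After op 9 (merge): HEAD=work@F [dev=C main=D topic=B work=F]
After op 10 (reset): HEAD=work@D [dev=C main=D topic=B work=D]
After op 11 (merge): HEAD=work@G [dev=C main=D topic=B work=G]
ancestors(work=G): ['A', 'B', 'C', 'D', 'G']
ancestors(topic=B): ['A', 'B']
common: ['A', 'B']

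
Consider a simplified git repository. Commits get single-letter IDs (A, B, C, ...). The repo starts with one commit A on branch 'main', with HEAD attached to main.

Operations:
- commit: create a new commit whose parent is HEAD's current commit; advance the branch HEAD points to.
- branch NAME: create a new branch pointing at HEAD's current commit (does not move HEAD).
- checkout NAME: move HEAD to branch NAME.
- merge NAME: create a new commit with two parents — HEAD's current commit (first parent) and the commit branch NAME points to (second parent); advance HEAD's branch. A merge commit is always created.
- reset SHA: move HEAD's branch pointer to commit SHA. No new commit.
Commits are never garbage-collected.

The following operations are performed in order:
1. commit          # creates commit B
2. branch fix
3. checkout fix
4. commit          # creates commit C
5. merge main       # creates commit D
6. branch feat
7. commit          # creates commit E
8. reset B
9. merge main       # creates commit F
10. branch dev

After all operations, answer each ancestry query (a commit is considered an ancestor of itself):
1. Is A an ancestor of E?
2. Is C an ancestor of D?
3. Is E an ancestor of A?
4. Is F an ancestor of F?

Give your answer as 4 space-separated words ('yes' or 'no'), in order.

Answer: yes yes no yes

Derivation:
After op 1 (commit): HEAD=main@B [main=B]
After op 2 (branch): HEAD=main@B [fix=B main=B]
After op 3 (checkout): HEAD=fix@B [fix=B main=B]
After op 4 (commit): HEAD=fix@C [fix=C main=B]
After op 5 (merge): HEAD=fix@D [fix=D main=B]
After op 6 (branch): HEAD=fix@D [feat=D fix=D main=B]
After op 7 (commit): HEAD=fix@E [feat=D fix=E main=B]
After op 8 (reset): HEAD=fix@B [feat=D fix=B main=B]
After op 9 (merge): HEAD=fix@F [feat=D fix=F main=B]
After op 10 (branch): HEAD=fix@F [dev=F feat=D fix=F main=B]
ancestors(E) = {A,B,C,D,E}; A in? yes
ancestors(D) = {A,B,C,D}; C in? yes
ancestors(A) = {A}; E in? no
ancestors(F) = {A,B,F}; F in? yes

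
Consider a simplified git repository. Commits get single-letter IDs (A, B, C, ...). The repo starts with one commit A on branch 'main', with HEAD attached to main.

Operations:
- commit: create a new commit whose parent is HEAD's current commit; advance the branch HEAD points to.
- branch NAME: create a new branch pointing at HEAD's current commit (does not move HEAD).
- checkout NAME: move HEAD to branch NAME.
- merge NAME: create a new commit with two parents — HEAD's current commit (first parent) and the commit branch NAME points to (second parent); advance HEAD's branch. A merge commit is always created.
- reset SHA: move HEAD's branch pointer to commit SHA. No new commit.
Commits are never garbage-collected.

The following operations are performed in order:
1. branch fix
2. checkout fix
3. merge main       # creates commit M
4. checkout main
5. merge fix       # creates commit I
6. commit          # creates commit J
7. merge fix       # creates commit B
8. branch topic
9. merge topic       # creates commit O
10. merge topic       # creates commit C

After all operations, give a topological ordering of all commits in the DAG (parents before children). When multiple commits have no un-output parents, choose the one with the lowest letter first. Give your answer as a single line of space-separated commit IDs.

After op 1 (branch): HEAD=main@A [fix=A main=A]
After op 2 (checkout): HEAD=fix@A [fix=A main=A]
After op 3 (merge): HEAD=fix@M [fix=M main=A]
After op 4 (checkout): HEAD=main@A [fix=M main=A]
After op 5 (merge): HEAD=main@I [fix=M main=I]
After op 6 (commit): HEAD=main@J [fix=M main=J]
After op 7 (merge): HEAD=main@B [fix=M main=B]
After op 8 (branch): HEAD=main@B [fix=M main=B topic=B]
After op 9 (merge): HEAD=main@O [fix=M main=O topic=B]
After op 10 (merge): HEAD=main@C [fix=M main=C topic=B]
commit A: parents=[]
commit B: parents=['J', 'M']
commit C: parents=['O', 'B']
commit I: parents=['A', 'M']
commit J: parents=['I']
commit M: parents=['A', 'A']
commit O: parents=['B', 'B']

Answer: A M I J B O C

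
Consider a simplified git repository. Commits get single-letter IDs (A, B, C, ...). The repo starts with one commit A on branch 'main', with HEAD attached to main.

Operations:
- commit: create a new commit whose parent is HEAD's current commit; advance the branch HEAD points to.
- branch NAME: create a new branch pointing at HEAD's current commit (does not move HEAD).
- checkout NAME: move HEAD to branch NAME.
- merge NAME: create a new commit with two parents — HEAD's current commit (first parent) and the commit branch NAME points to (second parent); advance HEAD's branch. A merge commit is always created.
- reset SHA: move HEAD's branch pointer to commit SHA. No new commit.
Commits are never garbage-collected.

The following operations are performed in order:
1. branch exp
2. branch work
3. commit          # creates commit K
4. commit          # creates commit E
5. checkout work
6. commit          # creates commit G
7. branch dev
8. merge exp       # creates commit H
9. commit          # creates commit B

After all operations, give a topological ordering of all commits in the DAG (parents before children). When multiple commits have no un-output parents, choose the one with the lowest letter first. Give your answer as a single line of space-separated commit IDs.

Answer: A G H B K E

Derivation:
After op 1 (branch): HEAD=main@A [exp=A main=A]
After op 2 (branch): HEAD=main@A [exp=A main=A work=A]
After op 3 (commit): HEAD=main@K [exp=A main=K work=A]
After op 4 (commit): HEAD=main@E [exp=A main=E work=A]
After op 5 (checkout): HEAD=work@A [exp=A main=E work=A]
After op 6 (commit): HEAD=work@G [exp=A main=E work=G]
After op 7 (branch): HEAD=work@G [dev=G exp=A main=E work=G]
After op 8 (merge): HEAD=work@H [dev=G exp=A main=E work=H]
After op 9 (commit): HEAD=work@B [dev=G exp=A main=E work=B]
commit A: parents=[]
commit B: parents=['H']
commit E: parents=['K']
commit G: parents=['A']
commit H: parents=['G', 'A']
commit K: parents=['A']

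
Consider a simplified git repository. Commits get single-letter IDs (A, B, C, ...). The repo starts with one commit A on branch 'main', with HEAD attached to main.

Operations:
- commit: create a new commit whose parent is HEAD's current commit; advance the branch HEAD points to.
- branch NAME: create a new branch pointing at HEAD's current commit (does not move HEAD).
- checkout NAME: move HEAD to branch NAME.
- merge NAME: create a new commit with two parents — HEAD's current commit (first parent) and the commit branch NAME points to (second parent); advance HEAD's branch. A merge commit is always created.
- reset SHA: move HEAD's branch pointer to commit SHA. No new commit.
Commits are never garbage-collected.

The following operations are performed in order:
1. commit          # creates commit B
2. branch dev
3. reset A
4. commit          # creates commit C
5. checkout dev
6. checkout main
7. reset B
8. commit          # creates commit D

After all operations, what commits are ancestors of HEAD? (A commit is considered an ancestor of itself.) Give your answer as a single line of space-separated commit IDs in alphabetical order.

After op 1 (commit): HEAD=main@B [main=B]
After op 2 (branch): HEAD=main@B [dev=B main=B]
After op 3 (reset): HEAD=main@A [dev=B main=A]
After op 4 (commit): HEAD=main@C [dev=B main=C]
After op 5 (checkout): HEAD=dev@B [dev=B main=C]
After op 6 (checkout): HEAD=main@C [dev=B main=C]
After op 7 (reset): HEAD=main@B [dev=B main=B]
After op 8 (commit): HEAD=main@D [dev=B main=D]

Answer: A B D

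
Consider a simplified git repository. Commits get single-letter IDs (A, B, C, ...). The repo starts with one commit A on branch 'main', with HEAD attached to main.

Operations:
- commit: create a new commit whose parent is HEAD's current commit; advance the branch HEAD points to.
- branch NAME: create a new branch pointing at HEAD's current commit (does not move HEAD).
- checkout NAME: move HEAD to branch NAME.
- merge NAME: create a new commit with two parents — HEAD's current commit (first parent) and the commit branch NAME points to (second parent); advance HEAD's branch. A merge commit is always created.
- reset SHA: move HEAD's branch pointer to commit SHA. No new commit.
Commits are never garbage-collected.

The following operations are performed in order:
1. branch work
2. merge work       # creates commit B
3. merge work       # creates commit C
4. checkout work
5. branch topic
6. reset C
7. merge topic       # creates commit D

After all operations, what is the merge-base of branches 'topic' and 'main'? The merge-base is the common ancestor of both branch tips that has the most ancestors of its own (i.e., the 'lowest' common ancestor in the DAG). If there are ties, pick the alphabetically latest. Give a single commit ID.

After op 1 (branch): HEAD=main@A [main=A work=A]
After op 2 (merge): HEAD=main@B [main=B work=A]
After op 3 (merge): HEAD=main@C [main=C work=A]
After op 4 (checkout): HEAD=work@A [main=C work=A]
After op 5 (branch): HEAD=work@A [main=C topic=A work=A]
After op 6 (reset): HEAD=work@C [main=C topic=A work=C]
After op 7 (merge): HEAD=work@D [main=C topic=A work=D]
ancestors(topic=A): ['A']
ancestors(main=C): ['A', 'B', 'C']
common: ['A']

Answer: A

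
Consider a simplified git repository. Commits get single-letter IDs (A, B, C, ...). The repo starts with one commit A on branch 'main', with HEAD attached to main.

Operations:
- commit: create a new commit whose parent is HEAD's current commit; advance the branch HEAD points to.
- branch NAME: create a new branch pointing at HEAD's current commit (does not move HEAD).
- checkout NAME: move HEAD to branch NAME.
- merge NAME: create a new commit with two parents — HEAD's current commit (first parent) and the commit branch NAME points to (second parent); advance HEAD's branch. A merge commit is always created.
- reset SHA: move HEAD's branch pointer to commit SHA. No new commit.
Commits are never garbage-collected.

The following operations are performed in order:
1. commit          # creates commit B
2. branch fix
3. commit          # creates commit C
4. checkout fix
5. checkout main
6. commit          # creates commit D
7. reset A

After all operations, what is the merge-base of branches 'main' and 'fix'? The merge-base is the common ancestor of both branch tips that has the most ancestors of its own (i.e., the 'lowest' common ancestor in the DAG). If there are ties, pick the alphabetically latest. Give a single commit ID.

After op 1 (commit): HEAD=main@B [main=B]
After op 2 (branch): HEAD=main@B [fix=B main=B]
After op 3 (commit): HEAD=main@C [fix=B main=C]
After op 4 (checkout): HEAD=fix@B [fix=B main=C]
After op 5 (checkout): HEAD=main@C [fix=B main=C]
After op 6 (commit): HEAD=main@D [fix=B main=D]
After op 7 (reset): HEAD=main@A [fix=B main=A]
ancestors(main=A): ['A']
ancestors(fix=B): ['A', 'B']
common: ['A']

Answer: A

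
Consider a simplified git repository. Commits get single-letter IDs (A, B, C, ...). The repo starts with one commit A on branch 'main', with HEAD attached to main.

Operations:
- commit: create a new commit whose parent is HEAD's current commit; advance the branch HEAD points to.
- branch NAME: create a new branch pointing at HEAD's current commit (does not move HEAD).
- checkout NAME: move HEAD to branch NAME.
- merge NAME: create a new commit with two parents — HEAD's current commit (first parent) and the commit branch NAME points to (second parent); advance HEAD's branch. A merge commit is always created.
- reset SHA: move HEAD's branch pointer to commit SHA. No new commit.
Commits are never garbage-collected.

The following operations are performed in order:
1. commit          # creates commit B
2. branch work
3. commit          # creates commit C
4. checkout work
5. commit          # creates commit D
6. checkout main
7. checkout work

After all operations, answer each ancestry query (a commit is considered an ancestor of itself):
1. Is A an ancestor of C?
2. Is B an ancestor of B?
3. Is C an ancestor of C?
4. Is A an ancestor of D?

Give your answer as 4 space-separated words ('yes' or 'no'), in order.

After op 1 (commit): HEAD=main@B [main=B]
After op 2 (branch): HEAD=main@B [main=B work=B]
After op 3 (commit): HEAD=main@C [main=C work=B]
After op 4 (checkout): HEAD=work@B [main=C work=B]
After op 5 (commit): HEAD=work@D [main=C work=D]
After op 6 (checkout): HEAD=main@C [main=C work=D]
After op 7 (checkout): HEAD=work@D [main=C work=D]
ancestors(C) = {A,B,C}; A in? yes
ancestors(B) = {A,B}; B in? yes
ancestors(C) = {A,B,C}; C in? yes
ancestors(D) = {A,B,D}; A in? yes

Answer: yes yes yes yes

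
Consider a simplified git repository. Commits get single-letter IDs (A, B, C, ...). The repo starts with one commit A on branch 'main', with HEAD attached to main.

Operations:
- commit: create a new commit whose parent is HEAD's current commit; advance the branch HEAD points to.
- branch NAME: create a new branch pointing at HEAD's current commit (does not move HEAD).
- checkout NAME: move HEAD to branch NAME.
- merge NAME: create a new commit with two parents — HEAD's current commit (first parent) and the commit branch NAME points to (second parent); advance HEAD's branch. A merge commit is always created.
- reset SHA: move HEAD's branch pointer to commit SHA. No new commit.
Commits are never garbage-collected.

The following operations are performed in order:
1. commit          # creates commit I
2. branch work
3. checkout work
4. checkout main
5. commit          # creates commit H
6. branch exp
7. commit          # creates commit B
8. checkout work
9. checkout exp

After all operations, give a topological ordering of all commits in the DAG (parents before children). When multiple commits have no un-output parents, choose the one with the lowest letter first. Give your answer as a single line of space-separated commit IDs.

After op 1 (commit): HEAD=main@I [main=I]
After op 2 (branch): HEAD=main@I [main=I work=I]
After op 3 (checkout): HEAD=work@I [main=I work=I]
After op 4 (checkout): HEAD=main@I [main=I work=I]
After op 5 (commit): HEAD=main@H [main=H work=I]
After op 6 (branch): HEAD=main@H [exp=H main=H work=I]
After op 7 (commit): HEAD=main@B [exp=H main=B work=I]
After op 8 (checkout): HEAD=work@I [exp=H main=B work=I]
After op 9 (checkout): HEAD=exp@H [exp=H main=B work=I]
commit A: parents=[]
commit B: parents=['H']
commit H: parents=['I']
commit I: parents=['A']

Answer: A I H B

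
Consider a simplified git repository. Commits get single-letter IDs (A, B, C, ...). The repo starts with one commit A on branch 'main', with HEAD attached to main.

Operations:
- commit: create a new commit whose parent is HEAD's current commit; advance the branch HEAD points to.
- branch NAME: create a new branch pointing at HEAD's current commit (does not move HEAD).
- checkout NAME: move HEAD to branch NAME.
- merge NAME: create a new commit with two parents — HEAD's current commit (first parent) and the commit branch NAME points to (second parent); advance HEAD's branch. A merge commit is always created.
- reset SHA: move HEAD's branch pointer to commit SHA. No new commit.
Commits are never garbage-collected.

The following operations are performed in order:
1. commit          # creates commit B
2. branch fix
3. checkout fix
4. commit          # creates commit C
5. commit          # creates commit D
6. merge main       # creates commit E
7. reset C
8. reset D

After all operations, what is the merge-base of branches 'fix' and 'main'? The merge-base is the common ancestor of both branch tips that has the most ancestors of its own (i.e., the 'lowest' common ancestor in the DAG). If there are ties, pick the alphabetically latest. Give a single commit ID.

Answer: B

Derivation:
After op 1 (commit): HEAD=main@B [main=B]
After op 2 (branch): HEAD=main@B [fix=B main=B]
After op 3 (checkout): HEAD=fix@B [fix=B main=B]
After op 4 (commit): HEAD=fix@C [fix=C main=B]
After op 5 (commit): HEAD=fix@D [fix=D main=B]
After op 6 (merge): HEAD=fix@E [fix=E main=B]
After op 7 (reset): HEAD=fix@C [fix=C main=B]
After op 8 (reset): HEAD=fix@D [fix=D main=B]
ancestors(fix=D): ['A', 'B', 'C', 'D']
ancestors(main=B): ['A', 'B']
common: ['A', 'B']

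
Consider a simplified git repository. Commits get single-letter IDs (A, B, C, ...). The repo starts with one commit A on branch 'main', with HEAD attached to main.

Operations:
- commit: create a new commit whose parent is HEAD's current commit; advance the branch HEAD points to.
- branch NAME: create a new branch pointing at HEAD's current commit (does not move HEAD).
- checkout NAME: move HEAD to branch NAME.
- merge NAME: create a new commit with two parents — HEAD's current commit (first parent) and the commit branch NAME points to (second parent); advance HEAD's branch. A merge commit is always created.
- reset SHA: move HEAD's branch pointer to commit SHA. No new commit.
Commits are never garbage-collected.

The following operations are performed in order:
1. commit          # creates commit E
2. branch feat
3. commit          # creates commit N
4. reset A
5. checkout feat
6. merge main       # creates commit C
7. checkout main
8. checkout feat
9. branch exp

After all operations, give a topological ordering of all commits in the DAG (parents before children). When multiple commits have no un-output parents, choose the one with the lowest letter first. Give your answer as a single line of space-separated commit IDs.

After op 1 (commit): HEAD=main@E [main=E]
After op 2 (branch): HEAD=main@E [feat=E main=E]
After op 3 (commit): HEAD=main@N [feat=E main=N]
After op 4 (reset): HEAD=main@A [feat=E main=A]
After op 5 (checkout): HEAD=feat@E [feat=E main=A]
After op 6 (merge): HEAD=feat@C [feat=C main=A]
After op 7 (checkout): HEAD=main@A [feat=C main=A]
After op 8 (checkout): HEAD=feat@C [feat=C main=A]
After op 9 (branch): HEAD=feat@C [exp=C feat=C main=A]
commit A: parents=[]
commit C: parents=['E', 'A']
commit E: parents=['A']
commit N: parents=['E']

Answer: A E C N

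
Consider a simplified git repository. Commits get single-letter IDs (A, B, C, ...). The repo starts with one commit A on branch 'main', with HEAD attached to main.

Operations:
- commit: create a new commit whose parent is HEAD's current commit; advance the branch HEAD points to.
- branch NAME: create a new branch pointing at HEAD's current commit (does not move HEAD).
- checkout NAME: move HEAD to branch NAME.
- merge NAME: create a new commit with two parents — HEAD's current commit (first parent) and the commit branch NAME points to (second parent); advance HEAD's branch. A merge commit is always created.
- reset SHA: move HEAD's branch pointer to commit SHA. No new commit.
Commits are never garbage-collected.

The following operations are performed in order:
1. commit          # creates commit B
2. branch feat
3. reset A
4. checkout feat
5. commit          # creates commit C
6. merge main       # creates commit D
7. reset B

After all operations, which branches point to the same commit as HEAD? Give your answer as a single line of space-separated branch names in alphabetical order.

Answer: feat

Derivation:
After op 1 (commit): HEAD=main@B [main=B]
After op 2 (branch): HEAD=main@B [feat=B main=B]
After op 3 (reset): HEAD=main@A [feat=B main=A]
After op 4 (checkout): HEAD=feat@B [feat=B main=A]
After op 5 (commit): HEAD=feat@C [feat=C main=A]
After op 6 (merge): HEAD=feat@D [feat=D main=A]
After op 7 (reset): HEAD=feat@B [feat=B main=A]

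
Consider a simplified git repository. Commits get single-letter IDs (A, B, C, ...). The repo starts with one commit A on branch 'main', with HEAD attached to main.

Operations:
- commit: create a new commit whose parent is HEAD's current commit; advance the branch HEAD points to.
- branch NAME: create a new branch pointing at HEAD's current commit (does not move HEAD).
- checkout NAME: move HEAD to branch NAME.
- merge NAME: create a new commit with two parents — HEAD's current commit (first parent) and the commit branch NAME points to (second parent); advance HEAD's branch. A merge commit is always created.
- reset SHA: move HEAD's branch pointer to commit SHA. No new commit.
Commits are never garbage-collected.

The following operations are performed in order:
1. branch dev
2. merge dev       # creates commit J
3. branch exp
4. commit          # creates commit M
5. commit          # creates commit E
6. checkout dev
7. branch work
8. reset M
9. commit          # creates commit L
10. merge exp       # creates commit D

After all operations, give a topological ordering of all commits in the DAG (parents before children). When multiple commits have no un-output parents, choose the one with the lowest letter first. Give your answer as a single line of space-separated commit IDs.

Answer: A J M E L D

Derivation:
After op 1 (branch): HEAD=main@A [dev=A main=A]
After op 2 (merge): HEAD=main@J [dev=A main=J]
After op 3 (branch): HEAD=main@J [dev=A exp=J main=J]
After op 4 (commit): HEAD=main@M [dev=A exp=J main=M]
After op 5 (commit): HEAD=main@E [dev=A exp=J main=E]
After op 6 (checkout): HEAD=dev@A [dev=A exp=J main=E]
After op 7 (branch): HEAD=dev@A [dev=A exp=J main=E work=A]
After op 8 (reset): HEAD=dev@M [dev=M exp=J main=E work=A]
After op 9 (commit): HEAD=dev@L [dev=L exp=J main=E work=A]
After op 10 (merge): HEAD=dev@D [dev=D exp=J main=E work=A]
commit A: parents=[]
commit D: parents=['L', 'J']
commit E: parents=['M']
commit J: parents=['A', 'A']
commit L: parents=['M']
commit M: parents=['J']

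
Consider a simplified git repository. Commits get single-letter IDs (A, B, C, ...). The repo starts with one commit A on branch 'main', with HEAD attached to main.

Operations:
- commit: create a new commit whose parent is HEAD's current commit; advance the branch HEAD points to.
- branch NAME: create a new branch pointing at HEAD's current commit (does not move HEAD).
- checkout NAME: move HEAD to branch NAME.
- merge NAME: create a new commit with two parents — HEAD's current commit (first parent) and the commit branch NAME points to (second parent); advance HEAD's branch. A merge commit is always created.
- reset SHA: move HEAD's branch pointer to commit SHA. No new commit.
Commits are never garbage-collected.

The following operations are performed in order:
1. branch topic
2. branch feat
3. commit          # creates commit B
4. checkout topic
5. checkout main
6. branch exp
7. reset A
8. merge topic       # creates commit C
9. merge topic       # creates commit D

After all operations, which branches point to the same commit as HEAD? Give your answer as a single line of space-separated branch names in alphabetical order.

After op 1 (branch): HEAD=main@A [main=A topic=A]
After op 2 (branch): HEAD=main@A [feat=A main=A topic=A]
After op 3 (commit): HEAD=main@B [feat=A main=B topic=A]
After op 4 (checkout): HEAD=topic@A [feat=A main=B topic=A]
After op 5 (checkout): HEAD=main@B [feat=A main=B topic=A]
After op 6 (branch): HEAD=main@B [exp=B feat=A main=B topic=A]
After op 7 (reset): HEAD=main@A [exp=B feat=A main=A topic=A]
After op 8 (merge): HEAD=main@C [exp=B feat=A main=C topic=A]
After op 9 (merge): HEAD=main@D [exp=B feat=A main=D topic=A]

Answer: main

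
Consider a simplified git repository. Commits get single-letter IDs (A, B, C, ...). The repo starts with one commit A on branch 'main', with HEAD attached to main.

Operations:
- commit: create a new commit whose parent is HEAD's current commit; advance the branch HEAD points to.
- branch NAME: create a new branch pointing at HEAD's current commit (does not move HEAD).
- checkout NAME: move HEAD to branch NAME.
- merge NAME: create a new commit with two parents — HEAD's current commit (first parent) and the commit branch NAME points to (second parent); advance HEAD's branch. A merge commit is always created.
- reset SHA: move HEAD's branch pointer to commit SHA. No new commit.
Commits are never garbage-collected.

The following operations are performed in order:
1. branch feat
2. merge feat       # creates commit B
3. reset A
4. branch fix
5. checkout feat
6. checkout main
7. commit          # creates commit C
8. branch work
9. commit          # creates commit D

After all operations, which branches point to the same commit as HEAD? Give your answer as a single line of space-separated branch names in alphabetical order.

Answer: main

Derivation:
After op 1 (branch): HEAD=main@A [feat=A main=A]
After op 2 (merge): HEAD=main@B [feat=A main=B]
After op 3 (reset): HEAD=main@A [feat=A main=A]
After op 4 (branch): HEAD=main@A [feat=A fix=A main=A]
After op 5 (checkout): HEAD=feat@A [feat=A fix=A main=A]
After op 6 (checkout): HEAD=main@A [feat=A fix=A main=A]
After op 7 (commit): HEAD=main@C [feat=A fix=A main=C]
After op 8 (branch): HEAD=main@C [feat=A fix=A main=C work=C]
After op 9 (commit): HEAD=main@D [feat=A fix=A main=D work=C]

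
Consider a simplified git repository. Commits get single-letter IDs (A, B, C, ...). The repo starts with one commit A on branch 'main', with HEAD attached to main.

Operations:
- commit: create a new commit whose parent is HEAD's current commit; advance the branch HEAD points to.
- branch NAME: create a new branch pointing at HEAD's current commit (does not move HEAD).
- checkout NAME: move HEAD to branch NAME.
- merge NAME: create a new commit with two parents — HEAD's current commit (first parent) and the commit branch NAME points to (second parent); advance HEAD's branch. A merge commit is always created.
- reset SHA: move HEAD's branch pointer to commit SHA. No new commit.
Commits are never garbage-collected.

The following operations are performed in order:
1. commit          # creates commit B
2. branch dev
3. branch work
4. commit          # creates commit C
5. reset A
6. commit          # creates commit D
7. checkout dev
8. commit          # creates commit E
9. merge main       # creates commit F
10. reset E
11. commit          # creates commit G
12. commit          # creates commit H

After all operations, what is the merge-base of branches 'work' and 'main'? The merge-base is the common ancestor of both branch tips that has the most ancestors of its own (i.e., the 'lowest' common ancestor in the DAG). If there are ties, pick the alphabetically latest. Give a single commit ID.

After op 1 (commit): HEAD=main@B [main=B]
After op 2 (branch): HEAD=main@B [dev=B main=B]
After op 3 (branch): HEAD=main@B [dev=B main=B work=B]
After op 4 (commit): HEAD=main@C [dev=B main=C work=B]
After op 5 (reset): HEAD=main@A [dev=B main=A work=B]
After op 6 (commit): HEAD=main@D [dev=B main=D work=B]
After op 7 (checkout): HEAD=dev@B [dev=B main=D work=B]
After op 8 (commit): HEAD=dev@E [dev=E main=D work=B]
After op 9 (merge): HEAD=dev@F [dev=F main=D work=B]
After op 10 (reset): HEAD=dev@E [dev=E main=D work=B]
After op 11 (commit): HEAD=dev@G [dev=G main=D work=B]
After op 12 (commit): HEAD=dev@H [dev=H main=D work=B]
ancestors(work=B): ['A', 'B']
ancestors(main=D): ['A', 'D']
common: ['A']

Answer: A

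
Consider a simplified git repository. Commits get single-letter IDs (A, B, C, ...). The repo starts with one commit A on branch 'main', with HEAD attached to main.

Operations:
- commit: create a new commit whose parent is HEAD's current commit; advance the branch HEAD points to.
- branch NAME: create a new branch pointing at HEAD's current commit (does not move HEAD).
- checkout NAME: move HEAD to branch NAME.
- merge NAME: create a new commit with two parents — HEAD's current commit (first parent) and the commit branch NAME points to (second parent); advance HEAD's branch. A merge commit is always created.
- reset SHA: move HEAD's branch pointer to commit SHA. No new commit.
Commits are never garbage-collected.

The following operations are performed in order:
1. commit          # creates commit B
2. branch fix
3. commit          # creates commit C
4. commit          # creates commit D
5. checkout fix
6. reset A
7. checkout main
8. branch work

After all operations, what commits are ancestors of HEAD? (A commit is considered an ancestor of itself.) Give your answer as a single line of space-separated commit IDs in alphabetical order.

Answer: A B C D

Derivation:
After op 1 (commit): HEAD=main@B [main=B]
After op 2 (branch): HEAD=main@B [fix=B main=B]
After op 3 (commit): HEAD=main@C [fix=B main=C]
After op 4 (commit): HEAD=main@D [fix=B main=D]
After op 5 (checkout): HEAD=fix@B [fix=B main=D]
After op 6 (reset): HEAD=fix@A [fix=A main=D]
After op 7 (checkout): HEAD=main@D [fix=A main=D]
After op 8 (branch): HEAD=main@D [fix=A main=D work=D]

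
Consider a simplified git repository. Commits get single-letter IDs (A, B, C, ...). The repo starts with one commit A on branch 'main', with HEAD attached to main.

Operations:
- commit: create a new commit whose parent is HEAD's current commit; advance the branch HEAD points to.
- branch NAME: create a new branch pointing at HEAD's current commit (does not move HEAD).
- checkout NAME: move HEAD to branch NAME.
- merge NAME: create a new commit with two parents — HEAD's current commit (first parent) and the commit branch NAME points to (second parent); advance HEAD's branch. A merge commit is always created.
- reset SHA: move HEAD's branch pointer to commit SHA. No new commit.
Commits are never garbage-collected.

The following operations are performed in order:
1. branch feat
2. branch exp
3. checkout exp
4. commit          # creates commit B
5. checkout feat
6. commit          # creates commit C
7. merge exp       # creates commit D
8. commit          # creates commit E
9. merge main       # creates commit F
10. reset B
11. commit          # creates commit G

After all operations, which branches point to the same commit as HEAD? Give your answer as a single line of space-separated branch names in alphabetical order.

After op 1 (branch): HEAD=main@A [feat=A main=A]
After op 2 (branch): HEAD=main@A [exp=A feat=A main=A]
After op 3 (checkout): HEAD=exp@A [exp=A feat=A main=A]
After op 4 (commit): HEAD=exp@B [exp=B feat=A main=A]
After op 5 (checkout): HEAD=feat@A [exp=B feat=A main=A]
After op 6 (commit): HEAD=feat@C [exp=B feat=C main=A]
After op 7 (merge): HEAD=feat@D [exp=B feat=D main=A]
After op 8 (commit): HEAD=feat@E [exp=B feat=E main=A]
After op 9 (merge): HEAD=feat@F [exp=B feat=F main=A]
After op 10 (reset): HEAD=feat@B [exp=B feat=B main=A]
After op 11 (commit): HEAD=feat@G [exp=B feat=G main=A]

Answer: feat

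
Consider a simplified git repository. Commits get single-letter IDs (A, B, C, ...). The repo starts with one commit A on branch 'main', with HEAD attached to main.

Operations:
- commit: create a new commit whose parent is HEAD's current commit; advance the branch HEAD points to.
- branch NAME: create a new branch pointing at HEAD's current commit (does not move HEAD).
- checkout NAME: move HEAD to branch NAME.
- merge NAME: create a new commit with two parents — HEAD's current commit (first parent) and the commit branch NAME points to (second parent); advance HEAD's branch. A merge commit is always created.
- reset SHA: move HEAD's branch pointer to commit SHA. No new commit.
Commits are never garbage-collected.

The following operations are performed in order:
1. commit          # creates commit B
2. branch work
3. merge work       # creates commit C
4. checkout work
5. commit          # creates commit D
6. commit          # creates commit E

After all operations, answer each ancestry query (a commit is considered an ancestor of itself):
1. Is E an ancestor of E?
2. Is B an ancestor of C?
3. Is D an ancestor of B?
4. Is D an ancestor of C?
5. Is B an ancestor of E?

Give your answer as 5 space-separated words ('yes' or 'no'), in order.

Answer: yes yes no no yes

Derivation:
After op 1 (commit): HEAD=main@B [main=B]
After op 2 (branch): HEAD=main@B [main=B work=B]
After op 3 (merge): HEAD=main@C [main=C work=B]
After op 4 (checkout): HEAD=work@B [main=C work=B]
After op 5 (commit): HEAD=work@D [main=C work=D]
After op 6 (commit): HEAD=work@E [main=C work=E]
ancestors(E) = {A,B,D,E}; E in? yes
ancestors(C) = {A,B,C}; B in? yes
ancestors(B) = {A,B}; D in? no
ancestors(C) = {A,B,C}; D in? no
ancestors(E) = {A,B,D,E}; B in? yes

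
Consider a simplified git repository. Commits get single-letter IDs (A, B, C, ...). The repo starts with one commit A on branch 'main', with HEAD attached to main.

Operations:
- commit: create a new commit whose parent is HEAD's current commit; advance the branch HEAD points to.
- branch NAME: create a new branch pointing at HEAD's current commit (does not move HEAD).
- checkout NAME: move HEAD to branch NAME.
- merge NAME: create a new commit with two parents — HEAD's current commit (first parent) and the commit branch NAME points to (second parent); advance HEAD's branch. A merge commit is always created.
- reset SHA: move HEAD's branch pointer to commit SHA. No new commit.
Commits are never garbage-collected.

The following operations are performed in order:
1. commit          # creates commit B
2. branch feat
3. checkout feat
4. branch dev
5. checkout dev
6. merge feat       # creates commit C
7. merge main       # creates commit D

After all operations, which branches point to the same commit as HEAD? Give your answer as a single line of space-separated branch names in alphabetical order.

Answer: dev

Derivation:
After op 1 (commit): HEAD=main@B [main=B]
After op 2 (branch): HEAD=main@B [feat=B main=B]
After op 3 (checkout): HEAD=feat@B [feat=B main=B]
After op 4 (branch): HEAD=feat@B [dev=B feat=B main=B]
After op 5 (checkout): HEAD=dev@B [dev=B feat=B main=B]
After op 6 (merge): HEAD=dev@C [dev=C feat=B main=B]
After op 7 (merge): HEAD=dev@D [dev=D feat=B main=B]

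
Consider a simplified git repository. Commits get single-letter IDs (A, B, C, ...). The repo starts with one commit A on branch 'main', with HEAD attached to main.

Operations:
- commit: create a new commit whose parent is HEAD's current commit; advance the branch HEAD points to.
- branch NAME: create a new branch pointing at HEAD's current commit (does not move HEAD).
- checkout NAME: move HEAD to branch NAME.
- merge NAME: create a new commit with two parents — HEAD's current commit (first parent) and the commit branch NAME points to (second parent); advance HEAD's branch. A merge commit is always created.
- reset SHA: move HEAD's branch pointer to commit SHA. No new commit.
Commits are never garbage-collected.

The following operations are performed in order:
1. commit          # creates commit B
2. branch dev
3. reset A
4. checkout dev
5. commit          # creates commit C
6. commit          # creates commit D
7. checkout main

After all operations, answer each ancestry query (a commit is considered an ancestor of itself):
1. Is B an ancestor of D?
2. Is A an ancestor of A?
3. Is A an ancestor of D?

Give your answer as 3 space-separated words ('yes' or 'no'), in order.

Answer: yes yes yes

Derivation:
After op 1 (commit): HEAD=main@B [main=B]
After op 2 (branch): HEAD=main@B [dev=B main=B]
After op 3 (reset): HEAD=main@A [dev=B main=A]
After op 4 (checkout): HEAD=dev@B [dev=B main=A]
After op 5 (commit): HEAD=dev@C [dev=C main=A]
After op 6 (commit): HEAD=dev@D [dev=D main=A]
After op 7 (checkout): HEAD=main@A [dev=D main=A]
ancestors(D) = {A,B,C,D}; B in? yes
ancestors(A) = {A}; A in? yes
ancestors(D) = {A,B,C,D}; A in? yes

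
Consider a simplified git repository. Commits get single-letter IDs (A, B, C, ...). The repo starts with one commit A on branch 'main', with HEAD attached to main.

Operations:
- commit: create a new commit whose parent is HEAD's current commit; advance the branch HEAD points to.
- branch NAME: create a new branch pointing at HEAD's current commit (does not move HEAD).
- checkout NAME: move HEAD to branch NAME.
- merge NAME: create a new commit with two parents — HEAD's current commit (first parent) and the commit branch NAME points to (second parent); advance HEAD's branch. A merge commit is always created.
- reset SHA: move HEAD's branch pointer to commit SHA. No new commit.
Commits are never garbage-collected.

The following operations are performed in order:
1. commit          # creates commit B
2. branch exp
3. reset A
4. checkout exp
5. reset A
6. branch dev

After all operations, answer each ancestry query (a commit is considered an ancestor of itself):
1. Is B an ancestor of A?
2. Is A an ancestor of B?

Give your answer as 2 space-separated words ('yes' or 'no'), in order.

Answer: no yes

Derivation:
After op 1 (commit): HEAD=main@B [main=B]
After op 2 (branch): HEAD=main@B [exp=B main=B]
After op 3 (reset): HEAD=main@A [exp=B main=A]
After op 4 (checkout): HEAD=exp@B [exp=B main=A]
After op 5 (reset): HEAD=exp@A [exp=A main=A]
After op 6 (branch): HEAD=exp@A [dev=A exp=A main=A]
ancestors(A) = {A}; B in? no
ancestors(B) = {A,B}; A in? yes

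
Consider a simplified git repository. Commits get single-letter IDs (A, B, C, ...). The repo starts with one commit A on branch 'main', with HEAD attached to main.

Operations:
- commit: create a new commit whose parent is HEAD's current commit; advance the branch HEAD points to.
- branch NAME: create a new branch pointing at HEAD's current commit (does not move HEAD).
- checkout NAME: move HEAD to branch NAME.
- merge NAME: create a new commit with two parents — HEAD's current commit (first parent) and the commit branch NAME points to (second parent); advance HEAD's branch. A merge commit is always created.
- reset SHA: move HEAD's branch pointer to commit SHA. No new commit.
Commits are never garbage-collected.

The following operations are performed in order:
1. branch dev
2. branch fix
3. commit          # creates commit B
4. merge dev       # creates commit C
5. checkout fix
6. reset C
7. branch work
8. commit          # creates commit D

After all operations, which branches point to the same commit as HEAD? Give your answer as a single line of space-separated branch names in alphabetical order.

Answer: fix

Derivation:
After op 1 (branch): HEAD=main@A [dev=A main=A]
After op 2 (branch): HEAD=main@A [dev=A fix=A main=A]
After op 3 (commit): HEAD=main@B [dev=A fix=A main=B]
After op 4 (merge): HEAD=main@C [dev=A fix=A main=C]
After op 5 (checkout): HEAD=fix@A [dev=A fix=A main=C]
After op 6 (reset): HEAD=fix@C [dev=A fix=C main=C]
After op 7 (branch): HEAD=fix@C [dev=A fix=C main=C work=C]
After op 8 (commit): HEAD=fix@D [dev=A fix=D main=C work=C]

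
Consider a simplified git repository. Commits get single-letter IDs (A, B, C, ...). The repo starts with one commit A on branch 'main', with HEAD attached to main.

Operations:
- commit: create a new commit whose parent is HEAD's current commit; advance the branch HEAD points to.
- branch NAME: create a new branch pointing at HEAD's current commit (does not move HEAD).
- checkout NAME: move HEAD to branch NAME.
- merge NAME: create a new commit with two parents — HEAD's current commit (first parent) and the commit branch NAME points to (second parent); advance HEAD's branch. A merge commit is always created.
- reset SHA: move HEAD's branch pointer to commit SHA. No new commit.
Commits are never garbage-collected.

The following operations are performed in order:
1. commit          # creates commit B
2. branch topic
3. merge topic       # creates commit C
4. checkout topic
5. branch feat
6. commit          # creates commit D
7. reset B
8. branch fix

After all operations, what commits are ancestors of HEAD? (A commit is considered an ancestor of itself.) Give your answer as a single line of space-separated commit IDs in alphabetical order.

After op 1 (commit): HEAD=main@B [main=B]
After op 2 (branch): HEAD=main@B [main=B topic=B]
After op 3 (merge): HEAD=main@C [main=C topic=B]
After op 4 (checkout): HEAD=topic@B [main=C topic=B]
After op 5 (branch): HEAD=topic@B [feat=B main=C topic=B]
After op 6 (commit): HEAD=topic@D [feat=B main=C topic=D]
After op 7 (reset): HEAD=topic@B [feat=B main=C topic=B]
After op 8 (branch): HEAD=topic@B [feat=B fix=B main=C topic=B]

Answer: A B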